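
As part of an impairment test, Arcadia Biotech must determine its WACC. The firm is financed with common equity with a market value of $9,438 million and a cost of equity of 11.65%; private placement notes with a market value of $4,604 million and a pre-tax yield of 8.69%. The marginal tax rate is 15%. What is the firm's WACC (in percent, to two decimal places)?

10.25%

Total capital V = 9438 + 4604 = 14042.
Equity: weight = 9438/14042 = 0.6721; cost = 11.65%.
Private placement notes: weight = 4604/14042 = 0.3279; after-tax cost = 8.69% × (1 − 15%) = 7.3865%.
WACC = 0.6721 × 11.6500% + 0.3279 × 7.3865% = 10.2521%.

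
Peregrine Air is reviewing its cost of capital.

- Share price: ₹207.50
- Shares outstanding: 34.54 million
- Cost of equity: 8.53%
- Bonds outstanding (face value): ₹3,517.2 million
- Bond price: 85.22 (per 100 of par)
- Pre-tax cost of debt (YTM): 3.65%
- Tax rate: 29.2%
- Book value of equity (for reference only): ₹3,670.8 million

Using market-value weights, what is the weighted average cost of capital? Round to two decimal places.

Market value of equity E = 207.5 × 34.54m = 7167.05m. Market value of debt D = 3517.2m × 85.22/100 = 2997.35784m.
Total capital V = 7167.05 + 2997.35784 = 10164.40784.
Equity: weight = 7167.05/10164.40784 = 0.7051; cost = 8.53%.
Bonds outstanding: weight = 2997.35784/10164.40784 = 0.2949; after-tax cost = 3.65% × (1 − 29.2%) = 2.5842%.
WACC = 0.7051 × 8.5300% + 0.2949 × 2.5842% = 6.7767%.

6.78%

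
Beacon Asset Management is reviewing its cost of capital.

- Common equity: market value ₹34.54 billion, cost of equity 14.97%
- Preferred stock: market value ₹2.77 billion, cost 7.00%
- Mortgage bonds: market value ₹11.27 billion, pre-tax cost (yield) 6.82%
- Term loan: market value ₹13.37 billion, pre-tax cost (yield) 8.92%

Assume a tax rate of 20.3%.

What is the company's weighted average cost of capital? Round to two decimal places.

11.18%

Total capital V = 34.54 + 2.77 + 11.27 + 13.37 = 61.95.
Equity: weight = 34.54/61.95 = 0.5575; cost = 14.97%.
Preferred: weight = 2.77/61.95 = 0.0447; cost = 7%.
Mortgage bonds: weight = 11.27/61.95 = 0.1819; after-tax cost = 6.82% × (1 − 20.3%) = 5.4355%.
Term loan: weight = 13.37/61.95 = 0.2158; after-tax cost = 8.92% × (1 − 20.3%) = 7.1092%.
WACC = 0.5575 × 14.9700% + 0.0447 × 7.0000% + 0.1819 × 5.4355% + 0.2158 × 7.1092% = 11.1826%.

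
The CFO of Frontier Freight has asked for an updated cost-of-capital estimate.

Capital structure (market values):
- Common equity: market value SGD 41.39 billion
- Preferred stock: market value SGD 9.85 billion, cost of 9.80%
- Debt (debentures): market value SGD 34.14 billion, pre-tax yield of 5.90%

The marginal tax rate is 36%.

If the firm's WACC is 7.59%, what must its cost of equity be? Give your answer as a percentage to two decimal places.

Total capital V = 41.39 + 9.85 + 34.14 = 85.38.
Equity weight = 41.39/85.38 = 0.4848.
Preferred weight = 9.85/85.38 = 0.1154.
Debentures weight = 34.14/85.38 = 0.3999.
Debt contribution = 0.3999 × 5.9% × (1 − 36%) = 1.5099%.
Preferred contribution = 0.1154 × 9.8% = 1.1306%.
Required equity contribution = 7.59% − 2.6405% = 4.9495%.
Re = 4.9495% / 0.4848 = 10.2100%.

10.21%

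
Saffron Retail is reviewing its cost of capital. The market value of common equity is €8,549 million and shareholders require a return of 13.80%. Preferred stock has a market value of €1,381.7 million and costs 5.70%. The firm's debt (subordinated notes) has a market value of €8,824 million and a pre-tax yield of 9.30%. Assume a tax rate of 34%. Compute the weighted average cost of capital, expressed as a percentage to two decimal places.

9.60%

Total capital V = 8549 + 1381.7 + 8824 = 18754.7.
Equity: weight = 8549/18754.7 = 0.4558; cost = 13.8%.
Preferred: weight = 1381.7/18754.7 = 0.0737; cost = 5.7%.
Subordinated notes: weight = 8824/18754.7 = 0.4705; after-tax cost = 9.3% × (1 − 34%) = 6.1380%.
WACC = 0.4558 × 13.8000% + 0.0737 × 5.7000% + 0.4705 × 6.1380% = 9.5983%.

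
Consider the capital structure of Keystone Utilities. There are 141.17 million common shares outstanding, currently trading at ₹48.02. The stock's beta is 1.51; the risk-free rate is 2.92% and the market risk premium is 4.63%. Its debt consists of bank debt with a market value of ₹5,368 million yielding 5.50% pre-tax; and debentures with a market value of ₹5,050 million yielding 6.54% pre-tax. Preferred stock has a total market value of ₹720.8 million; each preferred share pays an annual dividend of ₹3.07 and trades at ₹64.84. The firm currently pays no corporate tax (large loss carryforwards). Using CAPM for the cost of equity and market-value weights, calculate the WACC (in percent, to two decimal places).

7.43%

Cost of equity via CAPM: Re = 2.92% + 1.51 × 4.63% = 9.9113%.
Cost of preferred: Rp = 3.07 / 64.84 = 4.7347%.
Market value of equity E = 48.02 × 141.17m = 6778.9834m.
Total capital V = 6778.9834 + 720.8 + 5368 + 5050 = 17917.7834.
Equity: weight = 6778.9834/17917.7834 = 0.3783; cost = 9.9113%.
Preferred: weight = 720.8/17917.7834 = 0.0402; cost = 4.7347%.
Bank debt: weight = 5368/17917.7834 = 0.2996; after-tax cost = 5.5% × (1 − 0%) = 5.5000%.
Debentures: weight = 5050/17917.7834 = 0.2818; after-tax cost = 6.54% × (1 − 0%) = 6.5400%.
WACC = 0.3783 × 9.9113% + 0.0402 × 4.7347% + 0.2996 × 5.5000% + 0.2818 × 6.5400% = 7.4313%.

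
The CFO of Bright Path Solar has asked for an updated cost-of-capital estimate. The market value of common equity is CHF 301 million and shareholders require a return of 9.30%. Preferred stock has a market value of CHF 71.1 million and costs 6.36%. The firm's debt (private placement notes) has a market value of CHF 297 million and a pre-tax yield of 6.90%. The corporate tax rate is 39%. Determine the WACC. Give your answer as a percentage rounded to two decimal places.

Total capital V = 301 + 71.1 + 297 = 669.1.
Equity: weight = 301/669.1 = 0.4499; cost = 9.3%.
Preferred: weight = 71.1/669.1 = 0.1063; cost = 6.36%.
Private placement notes: weight = 297/669.1 = 0.4439; after-tax cost = 6.9% × (1 − 39%) = 4.2090%.
WACC = 0.4499 × 9.3000% + 0.1063 × 6.3600% + 0.4439 × 4.2090% = 6.7278%.

6.73%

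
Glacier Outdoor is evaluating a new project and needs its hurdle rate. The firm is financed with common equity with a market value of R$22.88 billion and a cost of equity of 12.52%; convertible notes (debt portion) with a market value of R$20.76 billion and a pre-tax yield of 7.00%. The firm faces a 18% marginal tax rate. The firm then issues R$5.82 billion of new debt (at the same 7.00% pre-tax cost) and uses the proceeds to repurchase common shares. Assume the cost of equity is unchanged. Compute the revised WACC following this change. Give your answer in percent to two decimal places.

After the change:
Total capital V = 17.06 + 26.58 = 43.64.
Equity: weight = 17.06/43.64 = 0.3909; cost = 12.52%.
Convertible notes (debt portion): weight = 26.58/43.64 = 0.6091; after-tax cost = 7% × (1 − 18%) = 5.7400%.
WACC = 0.3909 × 12.5200% + 0.6091 × 5.7400% = 8.3905%.

8.39%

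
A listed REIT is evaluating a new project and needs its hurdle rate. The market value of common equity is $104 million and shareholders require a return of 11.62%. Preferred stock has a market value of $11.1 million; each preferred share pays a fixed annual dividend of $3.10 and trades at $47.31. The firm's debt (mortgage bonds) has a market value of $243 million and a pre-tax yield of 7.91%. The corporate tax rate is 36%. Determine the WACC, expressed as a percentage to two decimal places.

Cost of preferred: Rp = 3.1 / 47.31 = 6.5525%.
Total capital V = 104 + 11.1 + 243 = 358.1.
Equity: weight = 104/358.1 = 0.2904; cost = 11.62%.
Preferred: weight = 11.1/358.1 = 0.0310; cost = 6.5525%.
Mortgage bonds: weight = 243/358.1 = 0.6786; after-tax cost = 7.91% × (1 − 36%) = 5.0624%.
WACC = 0.2904 × 11.6200% + 0.0310 × 6.5525% + 0.6786 × 5.0624% = 7.0131%.

7.01%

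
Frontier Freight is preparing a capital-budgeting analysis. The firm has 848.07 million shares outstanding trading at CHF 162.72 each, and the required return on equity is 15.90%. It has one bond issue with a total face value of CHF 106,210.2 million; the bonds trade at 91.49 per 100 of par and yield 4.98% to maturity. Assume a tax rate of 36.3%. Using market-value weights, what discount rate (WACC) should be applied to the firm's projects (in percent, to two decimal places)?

Market value of equity E = 162.72 × 848.07m = 137997.9504m. Market value of debt D = 106210.2m × 91.49/100 = 97171.71198m.
Total capital V = 137997.9504 + 97171.71198 = 235169.66238.
Equity: weight = 137997.9504/235169.66238 = 0.5868; cost = 15.9%.
Bonds outstanding: weight = 97171.71198/235169.66238 = 0.4132; after-tax cost = 4.98% × (1 − 36.3%) = 3.1723%.
WACC = 0.5868 × 15.9000% + 0.4132 × 3.1723% = 10.6409%.

10.64%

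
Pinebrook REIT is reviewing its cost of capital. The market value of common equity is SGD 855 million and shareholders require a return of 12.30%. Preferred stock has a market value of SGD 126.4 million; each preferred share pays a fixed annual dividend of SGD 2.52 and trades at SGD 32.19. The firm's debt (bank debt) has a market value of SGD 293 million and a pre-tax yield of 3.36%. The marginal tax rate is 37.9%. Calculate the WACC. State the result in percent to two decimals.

9.51%

Cost of preferred: Rp = 2.52 / 32.19 = 7.8285%.
Total capital V = 855 + 126.4 + 293 = 1274.4.
Equity: weight = 855/1274.4 = 0.6709; cost = 12.3%.
Preferred: weight = 126.4/1274.4 = 0.0992; cost = 7.8285%.
Bank debt: weight = 293/1274.4 = 0.2299; after-tax cost = 3.36% × (1 − 37.9%) = 2.0866%.
WACC = 0.6709 × 12.3000% + 0.0992 × 7.8285% + 0.2299 × 2.0866% = 9.5083%.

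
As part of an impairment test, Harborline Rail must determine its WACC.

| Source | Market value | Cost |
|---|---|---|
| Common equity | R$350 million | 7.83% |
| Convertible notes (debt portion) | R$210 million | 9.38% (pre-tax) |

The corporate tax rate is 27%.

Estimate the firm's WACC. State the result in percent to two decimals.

7.46%

Total capital V = 350 + 210 = 560.
Equity: weight = 350/560 = 0.6250; cost = 7.83%.
Convertible notes (debt portion): weight = 210/560 = 0.3750; after-tax cost = 9.38% × (1 − 27%) = 6.8474%.
WACC = 0.6250 × 7.8300% + 0.3750 × 6.8474% = 7.4615%.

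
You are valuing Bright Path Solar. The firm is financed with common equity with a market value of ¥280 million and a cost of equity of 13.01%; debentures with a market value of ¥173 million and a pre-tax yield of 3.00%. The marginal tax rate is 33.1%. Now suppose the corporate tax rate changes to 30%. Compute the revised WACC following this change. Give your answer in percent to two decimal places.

After the change:
Total capital V = 280 + 173 = 453.
Equity: weight = 280/453 = 0.6181; cost = 13.01%.
Debentures: weight = 173/453 = 0.3819; after-tax cost = 3% × (1 − 30%) = 2.1000%.
WACC = 0.6181 × 13.0100% + 0.3819 × 2.1000% = 8.8435%.

8.84%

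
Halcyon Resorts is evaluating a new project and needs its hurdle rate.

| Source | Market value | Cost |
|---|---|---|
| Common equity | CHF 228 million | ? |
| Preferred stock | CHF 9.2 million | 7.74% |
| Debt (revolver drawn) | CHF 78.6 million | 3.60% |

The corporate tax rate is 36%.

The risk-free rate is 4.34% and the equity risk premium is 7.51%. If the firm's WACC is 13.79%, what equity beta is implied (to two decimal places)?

Total capital V = 228 + 9.2 + 78.6 = 315.8.
Equity weight = 228/315.8 = 0.7220.
Preferred weight = 9.2/315.8 = 0.0291.
Revolver drawn weight = 78.6/315.8 = 0.2489.
Debt contribution = 0.2489 × 3.6% × (1 − 36%) = 0.5734%.
Preferred contribution = 0.0291 × 7.74% = 0.2255%.
Required equity contribution = 13.79% − 0.7989% = 12.9911%  ⇒  Re = 17.9938%.
CAPM: 17.9938% = 4.34% + β × 7.51%  ⇒  β = 1.8181.

1.82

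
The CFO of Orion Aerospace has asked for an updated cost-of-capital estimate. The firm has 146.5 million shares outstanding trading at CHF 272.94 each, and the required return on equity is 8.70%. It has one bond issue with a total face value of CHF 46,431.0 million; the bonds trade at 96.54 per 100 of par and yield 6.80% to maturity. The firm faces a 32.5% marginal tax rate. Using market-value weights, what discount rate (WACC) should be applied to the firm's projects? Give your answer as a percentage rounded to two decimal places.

Market value of equity E = 272.94 × 146.5m = 39985.71m. Market value of debt D = 46431m × 96.54/100 = 44824.4874m.
Total capital V = 39985.71 + 44824.4874 = 84810.1974.
Equity: weight = 39985.71/84810.1974 = 0.4715; cost = 8.7%.
Bonds outstanding: weight = 44824.4874/84810.1974 = 0.5285; after-tax cost = 6.8% × (1 − 32.5%) = 4.5900%.
WACC = 0.4715 × 8.7000% + 0.5285 × 4.5900% = 6.5278%.

6.53%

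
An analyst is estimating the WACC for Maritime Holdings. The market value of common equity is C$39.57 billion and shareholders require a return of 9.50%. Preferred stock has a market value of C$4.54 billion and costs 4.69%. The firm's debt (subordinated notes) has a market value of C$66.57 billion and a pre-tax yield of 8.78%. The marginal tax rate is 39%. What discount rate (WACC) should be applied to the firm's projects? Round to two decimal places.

Total capital V = 39.57 + 4.54 + 66.57 = 110.68.
Equity: weight = 39.57/110.68 = 0.3575; cost = 9.5%.
Preferred: weight = 4.54/110.68 = 0.0410; cost = 4.69%.
Subordinated notes: weight = 66.57/110.68 = 0.6015; after-tax cost = 8.78% × (1 − 39%) = 5.3558%.
WACC = 0.3575 × 9.5000% + 0.0410 × 4.6900% + 0.6015 × 5.3558% = 6.8101%.

6.81%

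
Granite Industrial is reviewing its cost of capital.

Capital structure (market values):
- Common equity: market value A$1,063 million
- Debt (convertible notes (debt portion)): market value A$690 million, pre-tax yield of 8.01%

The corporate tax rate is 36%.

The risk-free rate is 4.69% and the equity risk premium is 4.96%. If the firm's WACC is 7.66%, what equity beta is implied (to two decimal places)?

0.93

Total capital V = 1063 + 690 = 1753.
Equity weight = 1063/1753 = 0.6064.
Convertible notes (debt portion) weight = 690/1753 = 0.3936.
Debt contribution = 0.3936 × 8.01% × (1 − 36%) = 2.0178%.
Required equity contribution = 7.66% − 2.0178% = 5.6422%  ⇒  Re = 9.3046%.
CAPM: 9.3046% = 4.69% + β × 4.96%  ⇒  β = 0.9304.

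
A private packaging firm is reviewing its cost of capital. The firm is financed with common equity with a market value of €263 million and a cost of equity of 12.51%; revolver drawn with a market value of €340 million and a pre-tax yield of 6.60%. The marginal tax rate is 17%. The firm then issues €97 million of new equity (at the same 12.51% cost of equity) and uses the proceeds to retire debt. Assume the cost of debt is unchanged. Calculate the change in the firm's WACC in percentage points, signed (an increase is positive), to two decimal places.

Current WACC:
Total capital V = 263 + 340 = 603.
Equity: weight = 263/603 = 0.4362; cost = 12.51%.
Revolver drawn: weight = 340/603 = 0.5638; after-tax cost = 6.6% × (1 − 17%) = 5.4780%.
WACC = 0.4362 × 12.5100% + 0.5638 × 5.4780% = 8.5450%.
After the change:
Total capital V = 360 + 243 = 603.
Equity: weight = 360/603 = 0.5970; cost = 12.51%.
Revolver drawn: weight = 243/603 = 0.4030; after-tax cost = 6.6% × (1 − 17%) = 5.4780%.
WACC = 0.5970 × 12.5100% + 0.4030 × 5.4780% = 9.6762%.
Change in WACC = 9.6762% − 8.5450% = 1.1312 pp.

+1.13 pp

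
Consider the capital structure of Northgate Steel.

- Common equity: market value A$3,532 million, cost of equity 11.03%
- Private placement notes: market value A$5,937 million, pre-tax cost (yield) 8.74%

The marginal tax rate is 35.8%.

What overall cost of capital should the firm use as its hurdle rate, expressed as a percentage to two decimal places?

7.63%

Total capital V = 3532 + 5937 = 9469.
Equity: weight = 3532/9469 = 0.3730; cost = 11.03%.
Private placement notes: weight = 5937/9469 = 0.6270; after-tax cost = 8.74% × (1 − 35.8%) = 5.6111%.
WACC = 0.3730 × 11.0300% + 0.6270 × 5.6111% = 7.6324%.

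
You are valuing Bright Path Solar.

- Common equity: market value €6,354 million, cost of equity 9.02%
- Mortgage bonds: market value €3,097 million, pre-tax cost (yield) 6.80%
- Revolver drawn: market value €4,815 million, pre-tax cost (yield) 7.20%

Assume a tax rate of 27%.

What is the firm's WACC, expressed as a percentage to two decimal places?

6.87%

Total capital V = 6354 + 3097 + 4815 = 14266.
Equity: weight = 6354/14266 = 0.4454; cost = 9.02%.
Mortgage bonds: weight = 3097/14266 = 0.2171; after-tax cost = 6.8% × (1 − 27%) = 4.9640%.
Revolver drawn: weight = 4815/14266 = 0.3375; after-tax cost = 7.2% × (1 − 27%) = 5.2560%.
WACC = 0.4454 × 9.0200% + 0.2171 × 4.9640% + 0.3375 × 5.2560% = 6.8691%.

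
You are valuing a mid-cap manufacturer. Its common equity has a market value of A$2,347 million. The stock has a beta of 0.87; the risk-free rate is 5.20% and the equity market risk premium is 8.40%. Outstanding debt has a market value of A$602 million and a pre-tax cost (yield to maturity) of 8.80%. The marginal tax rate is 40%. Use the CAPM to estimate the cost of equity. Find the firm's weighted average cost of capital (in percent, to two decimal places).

11.03%

Cost of equity via CAPM: Re = 5.2% + 0.87 × 8.4% = 12.5080%.
Total capital V = 2347 + 602 = 2949.
Equity: weight = 2347/2949 = 0.7959; cost = 12.508%.
Debt: weight = 602/2949 = 0.2041; after-tax cost = 8.8% × (1 − 40%) = 5.2800%.
WACC = 0.7959 × 12.5080% + 0.2041 × 5.2800% = 11.0325%.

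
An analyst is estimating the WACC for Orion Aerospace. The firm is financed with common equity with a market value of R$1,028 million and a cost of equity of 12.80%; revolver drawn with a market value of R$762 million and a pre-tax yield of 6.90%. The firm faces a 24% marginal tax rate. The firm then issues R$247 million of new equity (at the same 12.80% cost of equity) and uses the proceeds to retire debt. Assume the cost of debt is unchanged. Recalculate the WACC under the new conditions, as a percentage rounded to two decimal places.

10.63%

After the change:
Total capital V = 1275 + 515 = 1790.
Equity: weight = 1275/1790 = 0.7123; cost = 12.8%.
Revolver drawn: weight = 515/1790 = 0.2877; after-tax cost = 6.9% × (1 − 24%) = 5.2440%.
WACC = 0.7123 × 12.8000% + 0.2877 × 5.2440% = 10.6261%.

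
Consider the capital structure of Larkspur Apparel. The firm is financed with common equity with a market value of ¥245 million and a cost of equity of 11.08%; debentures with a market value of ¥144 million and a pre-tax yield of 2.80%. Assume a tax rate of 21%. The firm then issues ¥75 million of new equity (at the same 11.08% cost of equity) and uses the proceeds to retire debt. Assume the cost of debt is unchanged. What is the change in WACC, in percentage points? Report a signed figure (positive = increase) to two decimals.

+1.71 pp

Current WACC:
Total capital V = 245 + 144 = 389.
Equity: weight = 245/389 = 0.6298; cost = 11.08%.
Debentures: weight = 144/389 = 0.3702; after-tax cost = 2.8% × (1 − 21%) = 2.2120%.
WACC = 0.6298 × 11.0800% + 0.3702 × 2.2120% = 7.7972%.
After the change:
Total capital V = 320 + 69 = 389.
Equity: weight = 320/389 = 0.8226; cost = 11.08%.
Debentures: weight = 69/389 = 0.1774; after-tax cost = 2.8% × (1 − 21%) = 2.2120%.
WACC = 0.8226 × 11.0800% + 0.1774 × 2.2120% = 9.5070%.
Change in WACC = 9.5070% − 7.7972% = 1.7098 pp.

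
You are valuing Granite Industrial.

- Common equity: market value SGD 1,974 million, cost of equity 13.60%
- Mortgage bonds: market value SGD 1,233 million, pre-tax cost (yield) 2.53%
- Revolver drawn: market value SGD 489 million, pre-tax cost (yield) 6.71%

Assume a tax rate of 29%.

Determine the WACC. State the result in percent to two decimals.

8.49%

Total capital V = 1974 + 1233 + 489 = 3696.
Equity: weight = 1974/3696 = 0.5341; cost = 13.6%.
Mortgage bonds: weight = 1233/3696 = 0.3336; after-tax cost = 2.53% × (1 − 29%) = 1.7963%.
Revolver drawn: weight = 489/3696 = 0.1323; after-tax cost = 6.71% × (1 − 29%) = 4.7641%.
WACC = 0.5341 × 13.6000% + 0.3336 × 1.7963% + 0.1323 × 4.7641% = 8.4932%.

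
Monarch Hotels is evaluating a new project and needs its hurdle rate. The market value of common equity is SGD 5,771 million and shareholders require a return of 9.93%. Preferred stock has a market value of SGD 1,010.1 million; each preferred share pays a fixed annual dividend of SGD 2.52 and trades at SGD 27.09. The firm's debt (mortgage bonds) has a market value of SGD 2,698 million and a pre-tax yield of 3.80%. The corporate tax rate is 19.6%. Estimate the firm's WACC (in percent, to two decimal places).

Cost of preferred: Rp = 2.52 / 27.09 = 9.3023%.
Total capital V = 5771 + 1010.1 + 2698 = 9479.1.
Equity: weight = 5771/9479.1 = 0.6088; cost = 9.93%.
Preferred: weight = 1010.1/9479.1 = 0.1066; cost = 9.3023%.
Mortgage bonds: weight = 2698/9479.1 = 0.2846; after-tax cost = 3.8% × (1 − 19.6%) = 3.0552%.
WACC = 0.6088 × 9.9300% + 0.1066 × 9.3023% + 0.2846 × 3.0552% = 7.9064%.

7.91%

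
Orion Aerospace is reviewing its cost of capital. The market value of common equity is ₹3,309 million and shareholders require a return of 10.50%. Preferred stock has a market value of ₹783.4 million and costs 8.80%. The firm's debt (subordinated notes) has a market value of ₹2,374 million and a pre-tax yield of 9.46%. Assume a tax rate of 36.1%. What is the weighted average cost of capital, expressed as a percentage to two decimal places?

Total capital V = 3309 + 783.4 + 2374 = 6466.4.
Equity: weight = 3309/6466.4 = 0.5117; cost = 10.5%.
Preferred: weight = 783.4/6466.4 = 0.1211; cost = 8.8%.
Subordinated notes: weight = 2374/6466.4 = 0.3671; after-tax cost = 9.46% × (1 − 36.1%) = 6.0449%.
WACC = 0.5117 × 10.5000% + 0.1211 × 8.8000% + 0.3671 × 6.0449% = 8.6585%.

8.66%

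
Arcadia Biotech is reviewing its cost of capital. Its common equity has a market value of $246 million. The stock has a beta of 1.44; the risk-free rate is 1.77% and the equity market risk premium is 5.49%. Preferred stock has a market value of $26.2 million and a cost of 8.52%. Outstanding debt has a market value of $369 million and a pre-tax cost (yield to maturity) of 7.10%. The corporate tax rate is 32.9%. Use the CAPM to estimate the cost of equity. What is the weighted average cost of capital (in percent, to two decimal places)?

Cost of equity via CAPM: Re = 1.77% + 1.44 × 5.49% = 9.6756%.
Total capital V = 246 + 26.2 + 369 = 641.2.
Equity: weight = 246/641.2 = 0.3837; cost = 9.6756%.
Preferred: weight = 26.2/641.2 = 0.0409; cost = 8.52%.
Debt: weight = 369/641.2 = 0.5755; after-tax cost = 7.1% × (1 − 32.9%) = 4.7641%.
WACC = 0.3837 × 9.6756% + 0.0409 × 8.5200% + 0.5755 × 4.7641% = 6.8019%.

6.80%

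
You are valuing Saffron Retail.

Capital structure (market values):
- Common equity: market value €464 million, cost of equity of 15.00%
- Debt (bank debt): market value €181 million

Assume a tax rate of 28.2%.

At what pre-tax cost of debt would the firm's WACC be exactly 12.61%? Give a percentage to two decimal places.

9.03%

Total capital V = 464 + 181 = 645.
Equity weight = 464/645 = 0.7194.
Bank debt weight = 181/645 = 0.2806.
Equity contribution = 0.7194 × 15% = 10.7907%.
Remaining for debt = 12.61% − 10.7907% = 1.8193%.
Rd × (1 − 28.2%) × 0.2806 = 1.8193%  ⇒  Rd = 9.0295%.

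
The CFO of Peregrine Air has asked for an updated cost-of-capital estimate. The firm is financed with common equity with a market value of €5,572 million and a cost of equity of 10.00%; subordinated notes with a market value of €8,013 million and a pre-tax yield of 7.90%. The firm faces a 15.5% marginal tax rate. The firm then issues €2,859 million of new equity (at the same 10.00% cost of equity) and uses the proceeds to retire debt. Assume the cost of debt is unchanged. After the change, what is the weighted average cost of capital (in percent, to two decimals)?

After the change:
Total capital V = 8431 + 5154 = 13585.
Equity: weight = 8431/13585 = 0.6206; cost = 10%.
Subordinated notes: weight = 5154/13585 = 0.3794; after-tax cost = 7.9% × (1 − 15.5%) = 6.6755%.
WACC = 0.6206 × 10.0000% + 0.3794 × 6.6755% = 8.7387%.

8.74%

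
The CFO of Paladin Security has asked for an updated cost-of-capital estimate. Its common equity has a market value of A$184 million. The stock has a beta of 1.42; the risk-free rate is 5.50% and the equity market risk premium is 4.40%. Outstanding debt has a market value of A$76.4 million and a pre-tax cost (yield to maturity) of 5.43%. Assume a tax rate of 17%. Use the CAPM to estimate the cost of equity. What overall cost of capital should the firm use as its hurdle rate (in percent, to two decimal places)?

Cost of equity via CAPM: Re = 5.5% + 1.42 × 4.4% = 11.7480%.
Total capital V = 184 + 76.4 = 260.4.
Equity: weight = 184/260.4 = 0.7066; cost = 11.748%.
Debt: weight = 76.4/260.4 = 0.2934; after-tax cost = 5.43% × (1 − 17%) = 4.5069%.
WACC = 0.7066 × 11.7480% + 0.2934 × 4.5069% = 9.6235%.

9.62%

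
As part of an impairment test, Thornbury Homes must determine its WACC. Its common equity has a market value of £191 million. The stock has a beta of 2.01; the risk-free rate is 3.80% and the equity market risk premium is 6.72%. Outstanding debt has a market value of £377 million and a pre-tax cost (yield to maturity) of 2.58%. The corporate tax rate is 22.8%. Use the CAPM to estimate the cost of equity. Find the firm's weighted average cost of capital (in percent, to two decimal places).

Cost of equity via CAPM: Re = 3.8% + 2.01 × 6.72% = 17.3072%.
Total capital V = 191 + 377 = 568.
Equity: weight = 191/568 = 0.3363; cost = 17.3072%.
Debt: weight = 377/568 = 0.6637; after-tax cost = 2.58% × (1 − 22.8%) = 1.9918%.
WACC = 0.3363 × 17.3072% + 0.6637 × 1.9918% = 7.1418%.

7.14%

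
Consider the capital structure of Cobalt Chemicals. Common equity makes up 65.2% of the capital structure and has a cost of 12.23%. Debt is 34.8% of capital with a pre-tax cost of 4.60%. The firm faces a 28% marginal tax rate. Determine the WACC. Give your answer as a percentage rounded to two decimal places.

9.13%

After-tax cost of debt = 4.6% × (1 − 28%) = 3.3120%.
WACC = 0.652 × 12.2300% + 0.348 × 3.3120% = 9.1265%.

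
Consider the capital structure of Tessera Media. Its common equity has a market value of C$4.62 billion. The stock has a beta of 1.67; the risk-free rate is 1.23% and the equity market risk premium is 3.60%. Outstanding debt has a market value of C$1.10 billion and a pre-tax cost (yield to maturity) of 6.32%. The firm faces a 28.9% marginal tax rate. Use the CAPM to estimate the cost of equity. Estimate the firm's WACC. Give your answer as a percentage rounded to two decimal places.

6.71%

Cost of equity via CAPM: Re = 1.23% + 1.67 × 3.6% = 7.2420%.
Total capital V = 4.62 + 1.1 = 5.72.
Equity: weight = 4.62/5.72 = 0.8077; cost = 7.242%.
Debt: weight = 1.1/5.72 = 0.1923; after-tax cost = 6.32% × (1 − 28.9%) = 4.4935%.
WACC = 0.8077 × 7.2420% + 0.1923 × 4.4935% = 6.7134%.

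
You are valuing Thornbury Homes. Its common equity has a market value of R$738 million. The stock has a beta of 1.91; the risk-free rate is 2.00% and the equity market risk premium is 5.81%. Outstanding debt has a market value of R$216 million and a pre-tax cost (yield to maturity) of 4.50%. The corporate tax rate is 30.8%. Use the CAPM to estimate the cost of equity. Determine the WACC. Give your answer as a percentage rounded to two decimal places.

10.84%

Cost of equity via CAPM: Re = 2.0% + 1.91 × 5.81% = 13.0971%.
Total capital V = 738 + 216 = 954.
Equity: weight = 738/954 = 0.7736; cost = 13.0971%.
Debt: weight = 216/954 = 0.2264; after-tax cost = 4.5% × (1 − 30.8%) = 3.1140%.
WACC = 0.7736 × 13.0971% + 0.2264 × 3.1140% = 10.8368%.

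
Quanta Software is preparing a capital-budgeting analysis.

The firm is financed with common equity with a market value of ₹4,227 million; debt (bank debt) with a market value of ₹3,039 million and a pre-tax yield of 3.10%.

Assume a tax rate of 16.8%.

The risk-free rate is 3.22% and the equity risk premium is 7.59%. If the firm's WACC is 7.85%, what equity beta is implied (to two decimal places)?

Total capital V = 4227 + 3039 = 7266.
Equity weight = 4227/7266 = 0.5818.
Bank debt weight = 3039/7266 = 0.4182.
Debt contribution = 0.4182 × 3.1% × (1 − 16.8%) = 1.0787%.
Required equity contribution = 7.85% − 1.0787% = 6.7713%  ⇒  Re = 11.6394%.
CAPM: 11.6394% = 3.22% + β × 7.59%  ⇒  β = 1.1093.

1.11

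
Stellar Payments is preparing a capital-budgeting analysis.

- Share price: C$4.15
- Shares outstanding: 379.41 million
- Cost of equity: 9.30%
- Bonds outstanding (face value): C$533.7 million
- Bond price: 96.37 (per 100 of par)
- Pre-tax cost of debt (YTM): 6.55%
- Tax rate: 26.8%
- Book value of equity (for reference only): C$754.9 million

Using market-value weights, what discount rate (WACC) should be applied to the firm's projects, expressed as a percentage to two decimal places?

8.19%

Market value of equity E = 4.15 × 379.41m = 1574.5515m. Market value of debt D = 533.7m × 96.37/100 = 514.32669m.
Total capital V = 1574.5515 + 514.32669 = 2088.87819.
Equity: weight = 1574.5515/2088.87819 = 0.7538; cost = 9.3%.
Bonds outstanding: weight = 514.32669/2088.87819 = 0.2462; after-tax cost = 6.55% × (1 − 26.8%) = 4.7946%.
WACC = 0.7538 × 9.3000% + 0.2462 × 4.7946% = 8.1907%.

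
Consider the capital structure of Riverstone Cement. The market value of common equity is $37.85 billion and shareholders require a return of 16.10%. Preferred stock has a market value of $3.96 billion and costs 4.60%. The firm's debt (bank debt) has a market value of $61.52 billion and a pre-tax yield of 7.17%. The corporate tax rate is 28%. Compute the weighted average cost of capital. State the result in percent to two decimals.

9.15%

Total capital V = 37.85 + 3.96 + 61.52 = 103.33.
Equity: weight = 37.85/103.33 = 0.3663; cost = 16.1%.
Preferred: weight = 3.96/103.33 = 0.0383; cost = 4.6%.
Bank debt: weight = 61.52/103.33 = 0.5954; after-tax cost = 7.17% × (1 − 28%) = 5.1624%.
WACC = 0.3663 × 16.1000% + 0.0383 × 4.6000% + 0.5954 × 5.1624% = 9.1473%.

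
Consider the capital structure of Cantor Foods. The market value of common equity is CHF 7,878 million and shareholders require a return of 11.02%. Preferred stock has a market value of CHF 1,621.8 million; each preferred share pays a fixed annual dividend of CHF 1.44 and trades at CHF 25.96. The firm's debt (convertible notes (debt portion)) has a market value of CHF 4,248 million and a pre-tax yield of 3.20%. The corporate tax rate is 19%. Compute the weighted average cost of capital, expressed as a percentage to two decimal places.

Cost of preferred: Rp = 1.44 / 25.96 = 5.5470%.
Total capital V = 7878 + 1621.8 + 4248 = 13747.8.
Equity: weight = 7878/13747.8 = 0.5730; cost = 11.02%.
Preferred: weight = 1621.8/13747.8 = 0.1180; cost = 5.547%.
Convertible notes (debt portion): weight = 4248/13747.8 = 0.3090; after-tax cost = 3.2% × (1 − 19%) = 2.5920%.
WACC = 0.5730 × 11.0200% + 0.1180 × 5.5470% + 0.3090 × 2.5920% = 7.7702%.

7.77%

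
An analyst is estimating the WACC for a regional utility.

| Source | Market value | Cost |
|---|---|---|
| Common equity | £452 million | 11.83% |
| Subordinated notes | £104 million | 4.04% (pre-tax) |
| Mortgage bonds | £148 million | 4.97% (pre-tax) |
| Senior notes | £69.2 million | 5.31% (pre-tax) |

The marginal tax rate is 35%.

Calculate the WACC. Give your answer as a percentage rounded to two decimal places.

8.20%

Total capital V = 452 + 104 + 148 + 69.2 = 773.2.
Equity: weight = 452/773.2 = 0.5846; cost = 11.83%.
Subordinated notes: weight = 104/773.2 = 0.1345; after-tax cost = 4.04% × (1 − 35%) = 2.6260%.
Mortgage bonds: weight = 148/773.2 = 0.1914; after-tax cost = 4.97% × (1 − 35%) = 3.2305%.
Senior notes: weight = 69.2/773.2 = 0.0895; after-tax cost = 5.31% × (1 − 35%) = 3.4515%.
WACC = 0.5846 × 11.8300% + 0.1345 × 2.6260% + 0.1914 × 3.2305% + 0.0895 × 3.4515% = 8.1961%.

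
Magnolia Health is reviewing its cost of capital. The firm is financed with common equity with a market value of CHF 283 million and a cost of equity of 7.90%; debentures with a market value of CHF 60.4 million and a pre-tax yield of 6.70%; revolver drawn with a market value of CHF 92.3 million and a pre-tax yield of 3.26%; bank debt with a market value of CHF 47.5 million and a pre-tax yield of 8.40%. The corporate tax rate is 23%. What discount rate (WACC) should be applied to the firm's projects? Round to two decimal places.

6.39%

Total capital V = 283 + 60.4 + 92.3 + 47.5 = 483.2.
Equity: weight = 283/483.2 = 0.5857; cost = 7.9%.
Debentures: weight = 60.4/483.2 = 0.1250; after-tax cost = 6.7% × (1 − 23%) = 5.1590%.
Revolver drawn: weight = 92.3/483.2 = 0.1910; after-tax cost = 3.26% × (1 − 23%) = 2.5102%.
Bank debt: weight = 47.5/483.2 = 0.0983; after-tax cost = 8.4% × (1 − 23%) = 6.4680%.
WACC = 0.5857 × 7.9000% + 0.1250 × 5.1590% + 0.1910 × 2.5102% + 0.0983 × 6.4680% = 6.3871%.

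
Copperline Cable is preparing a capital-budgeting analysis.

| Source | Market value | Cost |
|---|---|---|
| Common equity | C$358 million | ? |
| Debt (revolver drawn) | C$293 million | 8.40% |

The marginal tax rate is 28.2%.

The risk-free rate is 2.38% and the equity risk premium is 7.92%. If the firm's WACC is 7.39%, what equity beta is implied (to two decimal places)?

0.77

Total capital V = 358 + 293 = 651.
Equity weight = 358/651 = 0.5499.
Revolver drawn weight = 293/651 = 0.4501.
Debt contribution = 0.4501 × 8.4% × (1 − 28.2%) = 2.7145%.
Required equity contribution = 7.39% − 2.7145% = 4.6755%  ⇒  Re = 8.5021%.
CAPM: 8.5021% = 2.38% + β × 7.92%  ⇒  β = 0.7730.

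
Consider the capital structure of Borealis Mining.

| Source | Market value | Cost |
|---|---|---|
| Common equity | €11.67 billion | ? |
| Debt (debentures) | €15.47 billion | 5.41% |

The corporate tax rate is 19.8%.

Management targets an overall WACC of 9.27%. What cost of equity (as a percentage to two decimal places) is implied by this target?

Total capital V = 11.67 + 15.47 = 27.14.
Equity weight = 11.67/27.14 = 0.4300.
Debentures weight = 15.47/27.14 = 0.5700.
Debt contribution = 0.5700 × 5.41% × (1 − 19.8%) = 2.4732%.
Required equity contribution = 9.27% − 2.4732% = 6.7968%.
Re = 6.7968% / 0.4300 = 15.8069%.

15.81%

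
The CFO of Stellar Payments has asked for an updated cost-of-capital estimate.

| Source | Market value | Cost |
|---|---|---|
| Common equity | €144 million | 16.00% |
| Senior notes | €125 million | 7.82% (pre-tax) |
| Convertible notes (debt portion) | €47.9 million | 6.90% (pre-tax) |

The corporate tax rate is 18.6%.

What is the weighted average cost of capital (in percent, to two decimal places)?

10.63%

Total capital V = 144 + 125 + 47.9 = 316.9.
Equity: weight = 144/316.9 = 0.4544; cost = 16%.
Senior notes: weight = 125/316.9 = 0.3944; after-tax cost = 7.82% × (1 − 18.6%) = 6.3655%.
Convertible notes (debt portion): weight = 47.9/316.9 = 0.1512; after-tax cost = 6.9% × (1 − 18.6%) = 5.6166%.
WACC = 0.4544 × 16.0000% + 0.3944 × 6.3655% + 0.1512 × 5.6166% = 10.6302%.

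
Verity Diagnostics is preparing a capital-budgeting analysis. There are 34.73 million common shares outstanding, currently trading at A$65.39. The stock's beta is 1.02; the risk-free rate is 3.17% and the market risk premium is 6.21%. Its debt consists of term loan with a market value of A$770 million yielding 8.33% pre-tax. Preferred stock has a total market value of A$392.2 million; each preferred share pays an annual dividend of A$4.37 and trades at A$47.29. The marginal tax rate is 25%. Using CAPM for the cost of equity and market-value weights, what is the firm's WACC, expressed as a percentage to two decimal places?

8.74%

Cost of equity via CAPM: Re = 3.17% + 1.02 × 6.21% = 9.5042%.
Cost of preferred: Rp = 4.37 / 47.29 = 9.2409%.
Market value of equity E = 65.39 × 34.73m = 2270.9947m.
Total capital V = 2270.9947 + 392.2 + 770 = 3433.1947.
Equity: weight = 2270.9947/3433.1947 = 0.6615; cost = 9.5042%.
Preferred: weight = 392.2/3433.1947 = 0.1142; cost = 9.2409%.
Term loan: weight = 770/3433.1947 = 0.2243; after-tax cost = 8.33% × (1 − 25%) = 6.2475%.
WACC = 0.6615 × 9.5042% + 0.1142 × 9.2409% + 0.2243 × 6.2475% = 8.7437%.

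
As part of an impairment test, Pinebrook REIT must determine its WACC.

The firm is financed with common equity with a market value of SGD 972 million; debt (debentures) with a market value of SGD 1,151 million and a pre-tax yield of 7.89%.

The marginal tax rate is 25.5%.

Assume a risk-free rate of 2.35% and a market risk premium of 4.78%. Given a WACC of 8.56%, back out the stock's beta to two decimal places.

1.96

Total capital V = 972 + 1151 = 2123.
Equity weight = 972/2123 = 0.4578.
Debentures weight = 1151/2123 = 0.5422.
Debt contribution = 0.5422 × 7.89% × (1 − 25.5%) = 3.1868%.
Required equity contribution = 8.56% − 3.1868% = 5.3732%  ⇒  Re = 11.7358%.
CAPM: 11.7358% = 2.35% + β × 4.78%  ⇒  β = 1.9636.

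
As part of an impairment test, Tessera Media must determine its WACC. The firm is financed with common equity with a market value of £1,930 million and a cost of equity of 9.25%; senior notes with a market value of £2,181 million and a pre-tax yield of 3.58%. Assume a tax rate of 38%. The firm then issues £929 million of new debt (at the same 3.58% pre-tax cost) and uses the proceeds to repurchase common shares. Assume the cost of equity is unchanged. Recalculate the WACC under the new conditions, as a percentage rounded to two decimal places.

3.93%

After the change:
Total capital V = 1001 + 3110 = 4111.
Equity: weight = 1001/4111 = 0.2435; cost = 9.25%.
Senior notes: weight = 3110/4111 = 0.7565; after-tax cost = 3.58% × (1 − 38%) = 2.2196%.
WACC = 0.2435 × 9.2500% + 0.7565 × 2.2196% = 3.9315%.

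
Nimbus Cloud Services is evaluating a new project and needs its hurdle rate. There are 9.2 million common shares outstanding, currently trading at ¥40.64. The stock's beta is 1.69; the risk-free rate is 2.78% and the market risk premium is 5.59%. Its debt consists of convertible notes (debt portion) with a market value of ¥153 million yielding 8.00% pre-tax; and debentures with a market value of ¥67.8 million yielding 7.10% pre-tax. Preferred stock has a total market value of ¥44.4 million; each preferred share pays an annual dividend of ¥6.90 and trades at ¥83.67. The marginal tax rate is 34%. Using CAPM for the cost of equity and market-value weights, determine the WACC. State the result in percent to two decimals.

Cost of equity via CAPM: Re = 2.78% + 1.69 × 5.59% = 12.2271%.
Cost of preferred: Rp = 6.9 / 83.67 = 8.2467%.
Market value of equity E = 40.64 × 9.2m = 373.888m.
Total capital V = 373.888 + 44.4 + 153 + 67.8 = 639.088.
Equity: weight = 373.888/639.088 = 0.5850; cost = 12.2271%.
Preferred: weight = 44.4/639.088 = 0.0695; cost = 8.2467%.
Convertible notes (debt portion): weight = 153/639.088 = 0.2394; after-tax cost = 8% × (1 − 34%) = 5.2800%.
Debentures: weight = 67.8/639.088 = 0.1061; after-tax cost = 7.1% × (1 − 34%) = 4.6860%.
WACC = 0.5850 × 12.2271% + 0.0695 × 8.2467% + 0.2394 × 5.2800% + 0.1061 × 4.6860% = 9.4874%.

9.49%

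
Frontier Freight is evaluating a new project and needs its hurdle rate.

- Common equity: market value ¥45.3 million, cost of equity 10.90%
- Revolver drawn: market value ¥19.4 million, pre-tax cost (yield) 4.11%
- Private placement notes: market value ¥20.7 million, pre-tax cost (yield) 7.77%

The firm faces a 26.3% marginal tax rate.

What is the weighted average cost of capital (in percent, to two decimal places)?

7.86%

Total capital V = 45.3 + 19.4 + 20.7 = 85.4.
Equity: weight = 45.3/85.4 = 0.5304; cost = 10.9%.
Revolver drawn: weight = 19.4/85.4 = 0.2272; after-tax cost = 4.11% × (1 − 26.3%) = 3.0291%.
Private placement notes: weight = 20.7/85.4 = 0.2424; after-tax cost = 7.77% × (1 − 26.3%) = 5.7265%.
WACC = 0.5304 × 10.9000% + 0.2272 × 3.0291% + 0.2424 × 5.7265% = 7.8580%.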